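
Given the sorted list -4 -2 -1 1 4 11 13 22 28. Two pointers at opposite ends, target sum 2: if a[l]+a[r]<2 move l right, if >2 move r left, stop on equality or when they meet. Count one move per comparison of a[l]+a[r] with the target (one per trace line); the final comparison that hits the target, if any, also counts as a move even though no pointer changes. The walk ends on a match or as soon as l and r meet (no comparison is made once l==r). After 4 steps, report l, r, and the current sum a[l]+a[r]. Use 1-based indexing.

l=1 r=9: -4+28=24 >2, r--
l=1 r=8: -4+22=18 >2, r--
l=1 r=7: -4+13=9 >2, r--
l=1 r=6: -4+11=7 >2, r--

l=1, r=5, sum=0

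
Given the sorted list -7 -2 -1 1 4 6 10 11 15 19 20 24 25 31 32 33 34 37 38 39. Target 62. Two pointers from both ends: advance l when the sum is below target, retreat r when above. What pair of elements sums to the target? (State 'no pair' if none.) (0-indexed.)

[0,19] -7+39=32 <62 → l++
[1,19] -2+39=37 <62 → l++
[2,19] -1+39=38 <62 → l++
[3,19] 1+39=40 <62 → l++
[4,19] 4+39=43 <62 → l++
[5,19] 6+39=45 <62 → l++
[6,19] 10+39=49 <62 → l++
[7,19] 11+39=50 <62 → l++
[8,19] 15+39=54 <62 → l++
[9,19] 19+39=58 <62 → l++
[10,19] 20+39=59 <62 → l++
[11,19] 24+39=63 >62 → r--
[11,18] 24+38=62 → found

(24, 38)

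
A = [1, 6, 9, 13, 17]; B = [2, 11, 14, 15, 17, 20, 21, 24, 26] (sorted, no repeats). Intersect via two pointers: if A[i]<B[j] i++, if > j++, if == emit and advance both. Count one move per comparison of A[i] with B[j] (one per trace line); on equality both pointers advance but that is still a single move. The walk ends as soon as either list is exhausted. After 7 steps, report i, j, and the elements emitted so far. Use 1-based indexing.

i=5, j=4, emitted=[]

i=1 j=1: 1<2, i++
i=2 j=1: 6>2, j++
i=2 j=2: 6<11, i++
i=3 j=2: 9<11, i++
i=4 j=2: 13>11, j++
i=4 j=3: 13<14, i++
i=5 j=3: 17>14, j++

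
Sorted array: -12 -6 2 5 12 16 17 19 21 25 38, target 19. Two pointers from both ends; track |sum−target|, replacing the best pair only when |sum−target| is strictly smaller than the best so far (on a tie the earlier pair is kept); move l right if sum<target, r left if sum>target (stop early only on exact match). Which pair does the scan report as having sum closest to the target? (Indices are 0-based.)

pair (-6, 25) with sum 19 (|Δ|=0)

[0,10] -12+38=26 d=7 * → r--
[0,9] -12+25=13 d=6 * → l++
[1,9] -6+25=19 d=0 * → stop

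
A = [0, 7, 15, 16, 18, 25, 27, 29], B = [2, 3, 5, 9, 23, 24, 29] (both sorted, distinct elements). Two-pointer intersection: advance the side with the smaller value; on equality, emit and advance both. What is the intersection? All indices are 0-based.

[i=0,j=0] 0<2 → i++
[i=1,j=0] 7>2 → j++
[i=1,j=1] 7>3 → j++
[i=1,j=2] 7>5 → j++
[i=1,j=3] 7<9 → i++
[i=2,j=3] 15>9 → j++
[i=2,j=4] 15<23 → i++
[i=3,j=4] 16<23 → i++
[i=4,j=4] 18<23 → i++
[i=5,j=4] 25>23 → j++
[i=5,j=5] 25>24 → j++
[i=5,j=6] 25<29 → i++
[i=6,j=6] 27<29 → i++
[i=7,j=6] 29==29 emit → i++,j++

intersection = [29]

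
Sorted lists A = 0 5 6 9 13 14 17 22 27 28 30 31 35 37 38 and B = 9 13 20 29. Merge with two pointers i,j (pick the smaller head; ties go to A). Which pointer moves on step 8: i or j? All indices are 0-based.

i=0 j=0: A[i]=0<=B[j]=9 take 0, i++
i=1 j=0: A[i]=5<=B[j]=9 take 5, i++
i=2 j=0: A[i]=6<=B[j]=9 take 6, i++
i=3 j=0: A[i]=9<=B[j]=9 take 9, i++
i=4 j=0: A[i]=13>B[j]=9 take 9, j++
i=4 j=1: A[i]=13<=B[j]=13 take 13, i++
i=5 j=1: A[i]=14>B[j]=13 take 13, j++
i=5 j=2: A[i]=14<=B[j]=20 take 14, i++

i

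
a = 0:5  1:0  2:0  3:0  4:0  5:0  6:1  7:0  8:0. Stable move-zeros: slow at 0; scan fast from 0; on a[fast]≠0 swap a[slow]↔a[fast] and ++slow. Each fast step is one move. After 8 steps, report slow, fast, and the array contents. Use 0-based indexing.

slow=2, fast=8, a=[5, 1, 0, 0, 0, 0, 0, 0, 0]

(s=0,f=0) a[fast]=5≠0 swap→a[0]=5 → slow++,fast++
(s=1,f=1) a[fast]=0 → fast++
(s=1,f=2) a[fast]=0 → fast++
(s=1,f=3) a[fast]=0 → fast++
(s=1,f=4) a[fast]=0 → fast++
(s=1,f=5) a[fast]=0 → fast++
(s=1,f=6) a[fast]=1≠0 swap→a[1]=1 → slow++,fast++
(s=2,f=7) a[fast]=0 → fast++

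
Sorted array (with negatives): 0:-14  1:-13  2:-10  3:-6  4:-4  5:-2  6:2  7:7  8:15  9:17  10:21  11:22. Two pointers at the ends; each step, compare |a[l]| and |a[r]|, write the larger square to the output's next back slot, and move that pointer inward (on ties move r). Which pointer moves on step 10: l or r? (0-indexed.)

l=0 r=11: |-14|<=|22| out[11]=484, r--
l=0 r=10: |-14|<=|21| out[10]=441, r--
l=0 r=9: |-14|<=|17| out[9]=289, r--
l=0 r=8: |-14|<=|15| out[8]=225, r--
l=0 r=7: |-14|>|7| out[7]=196, l++
l=1 r=7: |-13|>|7| out[6]=169, l++
l=2 r=7: |-10|>|7| out[5]=100, l++
l=3 r=7: |-6|<=|7| out[4]=49, r--
l=3 r=6: |-6|>|2| out[3]=36, l++
l=4 r=6: |-4|>|2| out[2]=16, l++

l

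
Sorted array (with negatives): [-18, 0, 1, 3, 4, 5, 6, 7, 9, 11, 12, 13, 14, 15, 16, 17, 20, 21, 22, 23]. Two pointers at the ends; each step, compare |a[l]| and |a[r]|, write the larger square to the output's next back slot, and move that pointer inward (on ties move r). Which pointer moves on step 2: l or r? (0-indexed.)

l=0 r=19: |-18|<=|23| out[19]=529, r--
l=0 r=18: |-18|<=|22| out[18]=484, r--

r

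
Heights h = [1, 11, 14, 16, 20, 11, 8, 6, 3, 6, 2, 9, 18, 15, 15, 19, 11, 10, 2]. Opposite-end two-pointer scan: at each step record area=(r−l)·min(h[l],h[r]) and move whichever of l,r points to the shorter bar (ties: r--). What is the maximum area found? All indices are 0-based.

[0,18] min(1,2)*18=18 best=18 * → l++
[1,18] min(11,2)*17=34 best=34 * → r--
[1,17] min(11,10)*16=160 best=160 * → r--
[1,16] min(11,11)*15=165 best=165 * → r--
[1,15] min(11,19)*14=154 best=165 → l++
[2,15] min(14,19)*13=182 best=182 * → l++
[3,15] min(16,19)*12=192 best=192 * → l++
[4,15] min(20,19)*11=209 best=209 * → r--
[4,14] min(20,15)*10=150 best=209 → r--
[4,13] min(20,15)*9=135 best=209 → r--
[4,12] min(20,18)*8=144 best=209 → r--
[4,11] min(20,9)*7=63 best=209 → r--
[4,10] min(20,2)*6=12 best=209 → r--
[4,9] min(20,6)*5=30 best=209 → r--
[4,8] min(20,3)*4=12 best=209 → r--
[4,7] min(20,6)*3=18 best=209 → r--
[4,6] min(20,8)*2=16 best=209 → r--
[4,5] min(20,11)*1=11 best=209 → r--

max area = 209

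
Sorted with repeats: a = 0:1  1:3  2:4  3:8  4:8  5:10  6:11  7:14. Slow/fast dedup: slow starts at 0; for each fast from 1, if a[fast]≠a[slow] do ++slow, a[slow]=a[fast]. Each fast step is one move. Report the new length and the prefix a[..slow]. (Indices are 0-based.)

length 7; prefix = [1, 3, 4, 8, 10, 11, 14]

slow=0 fast=1: a[fast]=3≠a[slow]=1 write a[1]=3, slow++,fast++
slow=1 fast=2: a[fast]=4≠a[slow]=3 write a[2]=4, slow++,fast++
slow=2 fast=3: a[fast]=8≠a[slow]=4 write a[3]=8, slow++,fast++
slow=3 fast=4: a[fast]=8=a[slow] dup, fast++
slow=3 fast=5: a[fast]=10≠a[slow]=8 write a[4]=10, slow++,fast++
slow=4 fast=6: a[fast]=11≠a[slow]=10 write a[5]=11, slow++,fast++
slow=5 fast=7: a[fast]=14≠a[slow]=11 write a[6]=14, slow++,fast++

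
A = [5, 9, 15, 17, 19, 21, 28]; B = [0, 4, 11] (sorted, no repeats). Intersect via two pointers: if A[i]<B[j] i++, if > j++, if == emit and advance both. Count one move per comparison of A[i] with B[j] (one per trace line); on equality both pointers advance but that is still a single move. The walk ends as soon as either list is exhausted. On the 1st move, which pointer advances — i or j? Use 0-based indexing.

j

i=0 j=0: 5>0, j++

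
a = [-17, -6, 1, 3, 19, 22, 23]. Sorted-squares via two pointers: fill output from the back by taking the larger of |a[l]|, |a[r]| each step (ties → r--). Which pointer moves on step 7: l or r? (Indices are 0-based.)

r

[0,6] |-17|<=|23| out[6]=529 → r--
[0,5] |-17|<=|22| out[5]=484 → r--
[0,4] |-17|<=|19| out[4]=361 → r--
[0,3] |-17|>|3| out[3]=289 → l++
[1,3] |-6|>|3| out[2]=36 → l++
[2,3] |1|<=|3| out[1]=9 → r--
[2,2] |1|<=|1| out[0]=1 → r--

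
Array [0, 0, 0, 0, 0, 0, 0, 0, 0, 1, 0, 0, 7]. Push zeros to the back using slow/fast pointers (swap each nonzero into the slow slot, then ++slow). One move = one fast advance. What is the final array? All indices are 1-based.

slow=1 fast=1: a[fast]=0, fast++
slow=1 fast=2: a[fast]=0, fast++
slow=1 fast=3: a[fast]=0, fast++
slow=1 fast=4: a[fast]=0, fast++
slow=1 fast=5: a[fast]=0, fast++
slow=1 fast=6: a[fast]=0, fast++
slow=1 fast=7: a[fast]=0, fast++
slow=1 fast=8: a[fast]=0, fast++
slow=1 fast=9: a[fast]=0, fast++
slow=1 fast=10: a[fast]=1≠0 swap→a[1]=1, slow++,fast++
slow=2 fast=11: a[fast]=0, fast++
slow=2 fast=12: a[fast]=0, fast++
slow=2 fast=13: a[fast]=7≠0 swap→a[2]=7, slow++,fast++

[1, 7, 0, 0, 0, 0, 0, 0, 0, 0, 0, 0, 0]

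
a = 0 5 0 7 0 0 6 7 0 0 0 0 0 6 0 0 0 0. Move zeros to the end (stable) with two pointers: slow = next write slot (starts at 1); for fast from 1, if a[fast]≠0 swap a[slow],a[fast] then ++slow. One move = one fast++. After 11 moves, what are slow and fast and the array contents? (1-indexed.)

slow=1 fast=1: a[fast]=0, fast++
slow=1 fast=2: a[fast]=5≠0 swap→a[1]=5, slow++,fast++
slow=2 fast=3: a[fast]=0, fast++
slow=2 fast=4: a[fast]=7≠0 swap→a[2]=7, slow++,fast++
slow=3 fast=5: a[fast]=0, fast++
slow=3 fast=6: a[fast]=0, fast++
slow=3 fast=7: a[fast]=6≠0 swap→a[3]=6, slow++,fast++
slow=4 fast=8: a[fast]=7≠0 swap→a[4]=7, slow++,fast++
slow=5 fast=9: a[fast]=0, fast++
slow=5 fast=10: a[fast]=0, fast++
slow=5 fast=11: a[fast]=0, fast++

slow=5, fast=12, a=[5, 7, 6, 7, 0, 0, 0, 0, 0, 0, 0, 0, 0, 6, 0, 0, 0, 0]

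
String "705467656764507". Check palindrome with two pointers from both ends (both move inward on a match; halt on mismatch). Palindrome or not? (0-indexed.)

[0,14] '7'=='7' → l++,r--
[1,13] '0'=='0' → l++,r--
[2,12] '5'=='5' → l++,r--
[3,11] '4'=='4' → l++,r--
[4,10] '6'=='6' → l++,r--
[5,9] '7'=='7' → l++,r--
[6,8] '6'=='6' → l++,r--

palindrome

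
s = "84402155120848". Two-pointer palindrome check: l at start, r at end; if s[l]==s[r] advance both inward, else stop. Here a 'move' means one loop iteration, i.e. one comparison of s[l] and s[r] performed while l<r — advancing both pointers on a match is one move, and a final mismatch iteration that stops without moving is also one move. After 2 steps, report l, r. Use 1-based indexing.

l=3, r=12

l=1 r=14: '8'=='8', l++,r--
l=2 r=13: '4'=='4', l++,r--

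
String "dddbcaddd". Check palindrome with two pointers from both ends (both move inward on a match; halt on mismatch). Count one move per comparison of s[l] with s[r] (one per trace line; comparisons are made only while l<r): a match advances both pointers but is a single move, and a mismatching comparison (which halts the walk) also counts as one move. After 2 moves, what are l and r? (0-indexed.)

l=0 r=8: 'd'=='d', l++,r--
l=1 r=7: 'd'=='d', l++,r--

l=2, r=6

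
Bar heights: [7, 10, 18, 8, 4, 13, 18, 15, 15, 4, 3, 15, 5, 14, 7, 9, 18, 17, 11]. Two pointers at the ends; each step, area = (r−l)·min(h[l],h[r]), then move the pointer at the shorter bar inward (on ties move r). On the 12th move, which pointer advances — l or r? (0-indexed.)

r

[0,18] min(7,11)*18=126 best=126 * → l++
[1,18] min(10,11)*17=170 best=170 * → l++
[2,18] min(18,11)*16=176 best=176 * → r--
[2,17] min(18,17)*15=255 best=255 * → r--
[2,16] min(18,18)*14=252 best=255 → r--
[2,15] min(18,9)*13=117 best=255 → r--
[2,14] min(18,7)*12=84 best=255 → r--
[2,13] min(18,14)*11=154 best=255 → r--
[2,12] min(18,5)*10=50 best=255 → r--
[2,11] min(18,15)*9=135 best=255 → r--
[2,10] min(18,3)*8=24 best=255 → r--
[2,9] min(18,4)*7=28 best=255 → r--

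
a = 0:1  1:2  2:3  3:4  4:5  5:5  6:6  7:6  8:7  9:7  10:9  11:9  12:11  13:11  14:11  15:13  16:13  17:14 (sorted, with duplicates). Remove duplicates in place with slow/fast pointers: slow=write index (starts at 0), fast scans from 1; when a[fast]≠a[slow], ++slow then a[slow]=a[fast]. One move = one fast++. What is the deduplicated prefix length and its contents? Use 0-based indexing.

(s=0,f=1) a[fast]=2≠a[slow]=1 write a[1]=2 → slow++,fast++
(s=1,f=2) a[fast]=3≠a[slow]=2 write a[2]=3 → slow++,fast++
(s=2,f=3) a[fast]=4≠a[slow]=3 write a[3]=4 → slow++,fast++
(s=3,f=4) a[fast]=5≠a[slow]=4 write a[4]=5 → slow++,fast++
(s=4,f=5) a[fast]=5=a[slow] dup → fast++
(s=4,f=6) a[fast]=6≠a[slow]=5 write a[5]=6 → slow++,fast++
(s=5,f=7) a[fast]=6=a[slow] dup → fast++
(s=5,f=8) a[fast]=7≠a[slow]=6 write a[6]=7 → slow++,fast++
(s=6,f=9) a[fast]=7=a[slow] dup → fast++
(s=6,f=10) a[fast]=9≠a[slow]=7 write a[7]=9 → slow++,fast++
(s=7,f=11) a[fast]=9=a[slow] dup → fast++
(s=7,f=12) a[fast]=11≠a[slow]=9 write a[8]=11 → slow++,fast++
(s=8,f=13) a[fast]=11=a[slow] dup → fast++
(s=8,f=14) a[fast]=11=a[slow] dup → fast++
(s=8,f=15) a[fast]=13≠a[slow]=11 write a[9]=13 → slow++,fast++
(s=9,f=16) a[fast]=13=a[slow] dup → fast++
(s=9,f=17) a[fast]=14≠a[slow]=13 write a[10]=14 → slow++,fast++

length 11; prefix = [1, 2, 3, 4, 5, 6, 7, 9, 11, 13, 14]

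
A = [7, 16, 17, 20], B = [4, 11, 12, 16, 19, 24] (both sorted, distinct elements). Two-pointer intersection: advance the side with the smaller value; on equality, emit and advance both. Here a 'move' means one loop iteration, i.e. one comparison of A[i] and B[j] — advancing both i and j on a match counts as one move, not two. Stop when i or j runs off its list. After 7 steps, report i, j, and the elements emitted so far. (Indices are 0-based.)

[i=0,j=0] 7>4 → j++
[i=0,j=1] 7<11 → i++
[i=1,j=1] 16>11 → j++
[i=1,j=2] 16>12 → j++
[i=1,j=3] 16==16 emit → i++,j++
[i=2,j=4] 17<19 → i++
[i=3,j=4] 20>19 → j++

i=3, j=5, emitted=[16]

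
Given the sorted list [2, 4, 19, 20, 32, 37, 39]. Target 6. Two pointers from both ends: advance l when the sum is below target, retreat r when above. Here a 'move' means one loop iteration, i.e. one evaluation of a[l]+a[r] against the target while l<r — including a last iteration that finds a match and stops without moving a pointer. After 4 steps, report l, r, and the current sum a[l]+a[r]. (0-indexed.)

[0,6] 2+39=41 >6 → r--
[0,5] 2+37=39 >6 → r--
[0,4] 2+32=34 >6 → r--
[0,3] 2+20=22 >6 → r--

l=0, r=2, sum=21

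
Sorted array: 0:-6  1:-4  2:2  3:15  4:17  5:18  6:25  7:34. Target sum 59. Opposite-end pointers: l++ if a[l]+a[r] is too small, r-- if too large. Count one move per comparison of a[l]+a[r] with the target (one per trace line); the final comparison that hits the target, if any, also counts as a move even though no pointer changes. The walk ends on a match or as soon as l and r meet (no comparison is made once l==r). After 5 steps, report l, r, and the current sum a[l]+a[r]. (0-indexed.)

l=5, r=7, sum=52

[0,7] -6+34=28 <59 → l++
[1,7] -4+34=30 <59 → l++
[2,7] 2+34=36 <59 → l++
[3,7] 15+34=49 <59 → l++
[4,7] 17+34=51 <59 → l++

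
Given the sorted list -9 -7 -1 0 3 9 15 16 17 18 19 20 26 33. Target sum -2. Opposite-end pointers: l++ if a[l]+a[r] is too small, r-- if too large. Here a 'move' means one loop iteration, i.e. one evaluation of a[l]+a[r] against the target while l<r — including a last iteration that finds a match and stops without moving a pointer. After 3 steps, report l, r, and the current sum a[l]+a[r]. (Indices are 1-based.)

l=1, r=11, sum=10

[1,14] -9+33=24 >-2 → r--
[1,13] -9+26=17 >-2 → r--
[1,12] -9+20=11 >-2 → r--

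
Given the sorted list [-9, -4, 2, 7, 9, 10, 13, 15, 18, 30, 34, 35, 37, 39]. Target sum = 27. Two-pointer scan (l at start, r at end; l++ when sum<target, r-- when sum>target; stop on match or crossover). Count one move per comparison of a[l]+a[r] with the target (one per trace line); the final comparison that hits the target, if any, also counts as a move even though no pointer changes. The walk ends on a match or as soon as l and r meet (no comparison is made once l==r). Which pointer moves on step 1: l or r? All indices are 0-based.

r

l=0 r=13: -9+39=30 >27, r--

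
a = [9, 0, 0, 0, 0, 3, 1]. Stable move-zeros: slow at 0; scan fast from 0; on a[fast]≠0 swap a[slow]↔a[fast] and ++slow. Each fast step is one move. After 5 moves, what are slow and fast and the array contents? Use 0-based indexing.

slow=1, fast=5, a=[9, 0, 0, 0, 0, 3, 1]

(s=0,f=0) a[fast]=9≠0 swap→a[0]=9 → slow++,fast++
(s=1,f=1) a[fast]=0 → fast++
(s=1,f=2) a[fast]=0 → fast++
(s=1,f=3) a[fast]=0 → fast++
(s=1,f=4) a[fast]=0 → fast++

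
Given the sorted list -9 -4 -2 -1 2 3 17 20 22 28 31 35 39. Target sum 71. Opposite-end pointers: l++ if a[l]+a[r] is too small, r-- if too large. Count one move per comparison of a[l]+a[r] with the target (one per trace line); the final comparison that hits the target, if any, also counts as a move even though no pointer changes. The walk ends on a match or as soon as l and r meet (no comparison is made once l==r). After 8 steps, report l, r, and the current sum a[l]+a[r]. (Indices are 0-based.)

[0,12] -9+39=30 <71 → l++
[1,12] -4+39=35 <71 → l++
[2,12] -2+39=37 <71 → l++
[3,12] -1+39=38 <71 → l++
[4,12] 2+39=41 <71 → l++
[5,12] 3+39=42 <71 → l++
[6,12] 17+39=56 <71 → l++
[7,12] 20+39=59 <71 → l++

l=8, r=12, sum=61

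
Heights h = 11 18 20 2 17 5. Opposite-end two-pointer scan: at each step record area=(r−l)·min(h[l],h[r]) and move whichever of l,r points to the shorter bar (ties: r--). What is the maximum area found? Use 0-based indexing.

max area = 51

[0,5] min(11,5)*5=25 best=25 * → r--
[0,4] min(11,17)*4=44 best=44 * → l++
[1,4] min(18,17)*3=51 best=51 * → r--
[1,3] min(18,2)*2=4 best=51 → r--
[1,2] min(18,20)*1=18 best=51 → l++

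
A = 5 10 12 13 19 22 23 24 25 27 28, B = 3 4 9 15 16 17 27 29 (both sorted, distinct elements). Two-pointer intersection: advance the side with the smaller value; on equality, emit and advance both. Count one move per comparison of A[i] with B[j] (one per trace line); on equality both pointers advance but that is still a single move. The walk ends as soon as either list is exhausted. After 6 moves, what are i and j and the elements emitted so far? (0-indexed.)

i=3, j=3, emitted=[]

i=0 j=0: 5>3, j++
i=0 j=1: 5>4, j++
i=0 j=2: 5<9, i++
i=1 j=2: 10>9, j++
i=1 j=3: 10<15, i++
i=2 j=3: 12<15, i++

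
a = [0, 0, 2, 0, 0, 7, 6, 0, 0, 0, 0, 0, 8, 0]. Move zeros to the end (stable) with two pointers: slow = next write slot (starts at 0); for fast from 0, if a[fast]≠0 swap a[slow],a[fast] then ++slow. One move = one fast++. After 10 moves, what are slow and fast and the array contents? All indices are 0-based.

slow=3, fast=10, a=[2, 7, 6, 0, 0, 0, 0, 0, 0, 0, 0, 0, 8, 0]

slow=0 fast=0: a[fast]=0, fast++
slow=0 fast=1: a[fast]=0, fast++
slow=0 fast=2: a[fast]=2≠0 swap→a[0]=2, slow++,fast++
slow=1 fast=3: a[fast]=0, fast++
slow=1 fast=4: a[fast]=0, fast++
slow=1 fast=5: a[fast]=7≠0 swap→a[1]=7, slow++,fast++
slow=2 fast=6: a[fast]=6≠0 swap→a[2]=6, slow++,fast++
slow=3 fast=7: a[fast]=0, fast++
slow=3 fast=8: a[fast]=0, fast++
slow=3 fast=9: a[fast]=0, fast++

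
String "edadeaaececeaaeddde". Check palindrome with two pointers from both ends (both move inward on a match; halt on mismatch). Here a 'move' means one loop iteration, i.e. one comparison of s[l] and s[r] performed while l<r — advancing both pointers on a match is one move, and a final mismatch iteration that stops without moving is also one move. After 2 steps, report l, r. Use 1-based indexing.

[1,19] 'e'=='e' → l++,r--
[2,18] 'd'=='d' → l++,r--

l=3, r=17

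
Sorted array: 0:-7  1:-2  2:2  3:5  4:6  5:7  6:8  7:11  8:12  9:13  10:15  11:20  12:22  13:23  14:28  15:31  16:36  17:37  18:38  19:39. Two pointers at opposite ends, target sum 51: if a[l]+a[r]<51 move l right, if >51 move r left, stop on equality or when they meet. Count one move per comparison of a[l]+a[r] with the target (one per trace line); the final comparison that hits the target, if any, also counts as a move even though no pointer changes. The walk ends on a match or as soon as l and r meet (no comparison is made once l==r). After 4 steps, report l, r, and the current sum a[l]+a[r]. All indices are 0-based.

l=4, r=19, sum=45

l=0 r=19: -7+39=32 <51, l++
l=1 r=19: -2+39=37 <51, l++
l=2 r=19: 2+39=41 <51, l++
l=3 r=19: 5+39=44 <51, l++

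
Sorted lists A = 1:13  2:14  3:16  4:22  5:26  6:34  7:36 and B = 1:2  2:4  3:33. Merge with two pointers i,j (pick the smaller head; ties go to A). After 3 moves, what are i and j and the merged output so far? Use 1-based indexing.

i=1 j=1: A[i]=13>B[j]=2 take 2, j++
i=1 j=2: A[i]=13>B[j]=4 take 4, j++
i=1 j=3: A[i]=13<=B[j]=33 take 13, i++

i=2, j=3, merged so far=[2, 4, 13]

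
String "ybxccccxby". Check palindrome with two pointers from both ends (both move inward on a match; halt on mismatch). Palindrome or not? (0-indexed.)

palindrome

l=0 r=9: 'y'=='y', l++,r--
l=1 r=8: 'b'=='b', l++,r--
l=2 r=7: 'x'=='x', l++,r--
l=3 r=6: 'c'=='c', l++,r--
l=4 r=5: 'c'=='c', l++,r--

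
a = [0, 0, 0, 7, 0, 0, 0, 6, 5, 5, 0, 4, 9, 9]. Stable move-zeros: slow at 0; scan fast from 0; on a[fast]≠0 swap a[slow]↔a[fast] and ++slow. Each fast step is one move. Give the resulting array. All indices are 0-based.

[7, 6, 5, 5, 4, 9, 9, 0, 0, 0, 0, 0, 0, 0]

slow=0 fast=0: a[fast]=0, fast++
slow=0 fast=1: a[fast]=0, fast++
slow=0 fast=2: a[fast]=0, fast++
slow=0 fast=3: a[fast]=7≠0 swap→a[0]=7, slow++,fast++
slow=1 fast=4: a[fast]=0, fast++
slow=1 fast=5: a[fast]=0, fast++
slow=1 fast=6: a[fast]=0, fast++
slow=1 fast=7: a[fast]=6≠0 swap→a[1]=6, slow++,fast++
slow=2 fast=8: a[fast]=5≠0 swap→a[2]=5, slow++,fast++
slow=3 fast=9: a[fast]=5≠0 swap→a[3]=5, slow++,fast++
slow=4 fast=10: a[fast]=0, fast++
slow=4 fast=11: a[fast]=4≠0 swap→a[4]=4, slow++,fast++
slow=5 fast=12: a[fast]=9≠0 swap→a[5]=9, slow++,fast++
slow=6 fast=13: a[fast]=9≠0 swap→a[6]=9, slow++,fast++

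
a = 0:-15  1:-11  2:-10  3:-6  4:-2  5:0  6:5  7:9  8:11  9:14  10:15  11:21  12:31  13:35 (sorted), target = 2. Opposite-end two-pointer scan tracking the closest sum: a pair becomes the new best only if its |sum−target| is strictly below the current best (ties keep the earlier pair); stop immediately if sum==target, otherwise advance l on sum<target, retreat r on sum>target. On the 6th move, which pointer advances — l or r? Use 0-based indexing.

[0,13] -15+35=20 d=18 * → r--
[0,12] -15+31=16 d=14 * → r--
[0,11] -15+21=6 d=4 * → r--
[0,10] -15+15=0 d=2 * → l++
[1,10] -11+15=4 d=2 → r--
[1,9] -11+14=3 d=1 * → r--

r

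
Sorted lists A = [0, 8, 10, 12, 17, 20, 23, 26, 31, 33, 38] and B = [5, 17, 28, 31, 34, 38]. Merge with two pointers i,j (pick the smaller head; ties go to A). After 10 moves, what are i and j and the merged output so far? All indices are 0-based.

i=8, j=2, merged so far=[0, 5, 8, 10, 12, 17, 17, 20, 23, 26]

[i=0,j=0] A[i]=0<=B[j]=5 take 0 → i++
[i=1,j=0] A[i]=8>B[j]=5 take 5 → j++
[i=1,j=1] A[i]=8<=B[j]=17 take 8 → i++
[i=2,j=1] A[i]=10<=B[j]=17 take 10 → i++
[i=3,j=1] A[i]=12<=B[j]=17 take 12 → i++
[i=4,j=1] A[i]=17<=B[j]=17 take 17 → i++
[i=5,j=1] A[i]=20>B[j]=17 take 17 → j++
[i=5,j=2] A[i]=20<=B[j]=28 take 20 → i++
[i=6,j=2] A[i]=23<=B[j]=28 take 23 → i++
[i=7,j=2] A[i]=26<=B[j]=28 take 26 → i++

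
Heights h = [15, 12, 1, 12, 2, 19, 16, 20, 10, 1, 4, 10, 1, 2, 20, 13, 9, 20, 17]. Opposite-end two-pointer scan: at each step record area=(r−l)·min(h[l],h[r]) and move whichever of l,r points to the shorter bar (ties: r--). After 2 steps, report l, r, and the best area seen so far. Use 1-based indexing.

l=3, r=19, best area=270

l=1 r=19: min(15,17)*18=270 best=270 *, l++
l=2 r=19: min(12,17)*17=204 best=270, l++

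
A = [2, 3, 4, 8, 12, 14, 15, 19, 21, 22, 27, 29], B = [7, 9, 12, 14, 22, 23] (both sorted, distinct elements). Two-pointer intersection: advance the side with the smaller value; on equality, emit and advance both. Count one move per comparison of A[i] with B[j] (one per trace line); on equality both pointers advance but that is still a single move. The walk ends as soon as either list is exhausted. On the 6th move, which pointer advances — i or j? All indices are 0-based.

j

[i=0,j=0] 2<7 → i++
[i=1,j=0] 3<7 → i++
[i=2,j=0] 4<7 → i++
[i=3,j=0] 8>7 → j++
[i=3,j=1] 8<9 → i++
[i=4,j=1] 12>9 → j++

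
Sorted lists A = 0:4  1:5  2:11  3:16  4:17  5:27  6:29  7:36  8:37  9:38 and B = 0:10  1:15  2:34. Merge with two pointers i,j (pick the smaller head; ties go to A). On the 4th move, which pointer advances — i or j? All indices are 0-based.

i

i=0 j=0: A[i]=4<=B[j]=10 take 4, i++
i=1 j=0: A[i]=5<=B[j]=10 take 5, i++
i=2 j=0: A[i]=11>B[j]=10 take 10, j++
i=2 j=1: A[i]=11<=B[j]=15 take 11, i++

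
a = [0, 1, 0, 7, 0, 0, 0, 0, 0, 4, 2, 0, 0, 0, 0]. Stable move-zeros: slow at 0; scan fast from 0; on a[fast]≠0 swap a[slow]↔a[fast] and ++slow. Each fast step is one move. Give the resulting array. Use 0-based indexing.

(s=0,f=0) a[fast]=0 → fast++
(s=0,f=1) a[fast]=1≠0 swap→a[0]=1 → slow++,fast++
(s=1,f=2) a[fast]=0 → fast++
(s=1,f=3) a[fast]=7≠0 swap→a[1]=7 → slow++,fast++
(s=2,f=4) a[fast]=0 → fast++
(s=2,f=5) a[fast]=0 → fast++
(s=2,f=6) a[fast]=0 → fast++
(s=2,f=7) a[fast]=0 → fast++
(s=2,f=8) a[fast]=0 → fast++
(s=2,f=9) a[fast]=4≠0 swap→a[2]=4 → slow++,fast++
(s=3,f=10) a[fast]=2≠0 swap→a[3]=2 → slow++,fast++
(s=4,f=11) a[fast]=0 → fast++
(s=4,f=12) a[fast]=0 → fast++
(s=4,f=13) a[fast]=0 → fast++
(s=4,f=14) a[fast]=0 → fast++

[1, 7, 4, 2, 0, 0, 0, 0, 0, 0, 0, 0, 0, 0, 0]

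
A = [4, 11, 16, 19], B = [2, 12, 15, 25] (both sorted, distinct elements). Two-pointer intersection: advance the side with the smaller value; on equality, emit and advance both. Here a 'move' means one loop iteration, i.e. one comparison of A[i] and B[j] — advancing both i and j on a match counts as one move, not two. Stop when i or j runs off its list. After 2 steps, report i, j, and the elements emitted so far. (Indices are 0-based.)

i=1, j=1, emitted=[]

[i=0,j=0] 4>2 → j++
[i=0,j=1] 4<12 → i++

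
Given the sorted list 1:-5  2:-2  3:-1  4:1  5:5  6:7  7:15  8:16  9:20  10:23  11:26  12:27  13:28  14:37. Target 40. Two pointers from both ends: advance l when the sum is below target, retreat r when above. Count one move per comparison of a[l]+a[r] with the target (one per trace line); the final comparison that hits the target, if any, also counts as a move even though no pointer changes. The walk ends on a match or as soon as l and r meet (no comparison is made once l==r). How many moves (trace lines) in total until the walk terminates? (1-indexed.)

l=1 r=14: -5+37=32 <40, l++
l=2 r=14: -2+37=35 <40, l++
l=3 r=14: -1+37=36 <40, l++
l=4 r=14: 1+37=38 <40, l++
l=5 r=14: 5+37=42 >40, r--
l=5 r=13: 5+28=33 <40, l++
l=6 r=13: 7+28=35 <40, l++
l=7 r=13: 15+28=43 >40, r--
l=7 r=12: 15+27=42 >40, r--
l=7 r=11: 15+26=41 >40, r--
l=7 r=10: 15+23=38 <40, l++
l=8 r=10: 16+23=39 <40, l++
l=9 r=10: 20+23=43 >40, r--

13 moves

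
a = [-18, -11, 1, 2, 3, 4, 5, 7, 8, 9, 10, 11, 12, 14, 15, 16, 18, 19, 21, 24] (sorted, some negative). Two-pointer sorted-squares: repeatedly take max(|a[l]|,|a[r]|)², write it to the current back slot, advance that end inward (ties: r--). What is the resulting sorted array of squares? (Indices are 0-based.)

l=0 r=19: |-18|<=|24| out[19]=576, r--
l=0 r=18: |-18|<=|21| out[18]=441, r--
l=0 r=17: |-18|<=|19| out[17]=361, r--
l=0 r=16: |-18|<=|18| out[16]=324, r--
l=0 r=15: |-18|>|16| out[15]=324, l++
l=1 r=15: |-11|<=|16| out[14]=256, r--
l=1 r=14: |-11|<=|15| out[13]=225, r--
l=1 r=13: |-11|<=|14| out[12]=196, r--
l=1 r=12: |-11|<=|12| out[11]=144, r--
l=1 r=11: |-11|<=|11| out[10]=121, r--
l=1 r=10: |-11|>|10| out[9]=121, l++
l=2 r=10: |1|<=|10| out[8]=100, r--
l=2 r=9: |1|<=|9| out[7]=81, r--
l=2 r=8: |1|<=|8| out[6]=64, r--
l=2 r=7: |1|<=|7| out[5]=49, r--
l=2 r=6: |1|<=|5| out[4]=25, r--
l=2 r=5: |1|<=|4| out[3]=16, r--
l=2 r=4: |1|<=|3| out[2]=9, r--
l=2 r=3: |1|<=|2| out[1]=4, r--
l=2 r=2: |1|<=|1| out[0]=1, r--

[1, 4, 9, 16, 25, 49, 64, 81, 100, 121, 121, 144, 196, 225, 256, 324, 324, 361, 441, 576]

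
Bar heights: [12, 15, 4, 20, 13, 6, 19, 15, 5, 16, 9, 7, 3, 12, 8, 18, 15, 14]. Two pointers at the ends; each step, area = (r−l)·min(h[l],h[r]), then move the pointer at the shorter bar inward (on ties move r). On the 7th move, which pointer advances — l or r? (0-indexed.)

[0,17] min(12,14)*17=204 best=204 * → l++
[1,17] min(15,14)*16=224 best=224 * → r--
[1,16] min(15,15)*15=225 best=225 * → r--
[1,15] min(15,18)*14=210 best=225 → l++
[2,15] min(4,18)*13=52 best=225 → l++
[3,15] min(20,18)*12=216 best=225 → r--
[3,14] min(20,8)*11=88 best=225 → r--

r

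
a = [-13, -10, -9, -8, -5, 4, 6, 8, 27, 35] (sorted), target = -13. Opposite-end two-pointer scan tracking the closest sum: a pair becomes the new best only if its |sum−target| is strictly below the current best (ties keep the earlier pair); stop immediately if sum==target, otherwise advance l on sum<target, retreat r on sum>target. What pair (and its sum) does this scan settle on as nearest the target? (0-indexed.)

[0,9] -13+35=22 d=35 * → r--
[0,8] -13+27=14 d=27 * → r--
[0,7] -13+8=-5 d=8 * → r--
[0,6] -13+6=-7 d=6 * → r--
[0,5] -13+4=-9 d=4 * → r--
[0,4] -13+-5=-18 d=5 → l++
[1,4] -10+-5=-15 d=2 * → l++
[2,4] -9+-5=-14 d=1 * → l++
[3,4] -8+-5=-13 d=0 * → stop

pair (-8, -5) with sum -13 (|Δ|=0)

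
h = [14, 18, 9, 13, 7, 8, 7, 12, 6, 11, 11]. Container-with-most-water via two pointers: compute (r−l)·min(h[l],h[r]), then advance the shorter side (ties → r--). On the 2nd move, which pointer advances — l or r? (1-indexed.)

r

[1,11] min(14,11)*10=110 best=110 * → r--
[1,10] min(14,11)*9=99 best=110 → r--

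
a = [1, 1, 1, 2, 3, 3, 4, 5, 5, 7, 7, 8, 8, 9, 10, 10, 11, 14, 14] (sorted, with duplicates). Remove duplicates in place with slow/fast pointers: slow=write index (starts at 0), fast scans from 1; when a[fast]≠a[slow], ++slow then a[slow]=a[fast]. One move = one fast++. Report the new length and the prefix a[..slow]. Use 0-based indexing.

length 11; prefix = [1, 2, 3, 4, 5, 7, 8, 9, 10, 11, 14]

(s=0,f=1) a[fast]=1=a[slow] dup → fast++
(s=0,f=2) a[fast]=1=a[slow] dup → fast++
(s=0,f=3) a[fast]=2≠a[slow]=1 write a[1]=2 → slow++,fast++
(s=1,f=4) a[fast]=3≠a[slow]=2 write a[2]=3 → slow++,fast++
(s=2,f=5) a[fast]=3=a[slow] dup → fast++
(s=2,f=6) a[fast]=4≠a[slow]=3 write a[3]=4 → slow++,fast++
(s=3,f=7) a[fast]=5≠a[slow]=4 write a[4]=5 → slow++,fast++
(s=4,f=8) a[fast]=5=a[slow] dup → fast++
(s=4,f=9) a[fast]=7≠a[slow]=5 write a[5]=7 → slow++,fast++
(s=5,f=10) a[fast]=7=a[slow] dup → fast++
(s=5,f=11) a[fast]=8≠a[slow]=7 write a[6]=8 → slow++,fast++
(s=6,f=12) a[fast]=8=a[slow] dup → fast++
(s=6,f=13) a[fast]=9≠a[slow]=8 write a[7]=9 → slow++,fast++
(s=7,f=14) a[fast]=10≠a[slow]=9 write a[8]=10 → slow++,fast++
(s=8,f=15) a[fast]=10=a[slow] dup → fast++
(s=8,f=16) a[fast]=11≠a[slow]=10 write a[9]=11 → slow++,fast++
(s=9,f=17) a[fast]=14≠a[slow]=11 write a[10]=14 → slow++,fast++
(s=10,f=18) a[fast]=14=a[slow] dup → fast++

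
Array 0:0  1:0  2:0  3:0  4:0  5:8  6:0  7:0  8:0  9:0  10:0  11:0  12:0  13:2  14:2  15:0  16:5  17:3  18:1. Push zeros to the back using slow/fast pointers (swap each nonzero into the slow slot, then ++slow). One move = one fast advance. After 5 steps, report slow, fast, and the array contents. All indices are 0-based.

(s=0,f=0) a[fast]=0 → fast++
(s=0,f=1) a[fast]=0 → fast++
(s=0,f=2) a[fast]=0 → fast++
(s=0,f=3) a[fast]=0 → fast++
(s=0,f=4) a[fast]=0 → fast++

slow=0, fast=5, a=[0, 0, 0, 0, 0, 8, 0, 0, 0, 0, 0, 0, 0, 2, 2, 0, 5, 3, 1]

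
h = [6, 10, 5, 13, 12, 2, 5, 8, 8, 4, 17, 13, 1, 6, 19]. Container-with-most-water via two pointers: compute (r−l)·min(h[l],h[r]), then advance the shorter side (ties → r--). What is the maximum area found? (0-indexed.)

l=0 r=14: min(6,19)*14=84 best=84 *, l++
l=1 r=14: min(10,19)*13=130 best=130 *, l++
l=2 r=14: min(5,19)*12=60 best=130, l++
l=3 r=14: min(13,19)*11=143 best=143 *, l++
l=4 r=14: min(12,19)*10=120 best=143, l++
l=5 r=14: min(2,19)*9=18 best=143, l++
l=6 r=14: min(5,19)*8=40 best=143, l++
l=7 r=14: min(8,19)*7=56 best=143, l++
l=8 r=14: min(8,19)*6=48 best=143, l++
l=9 r=14: min(4,19)*5=20 best=143, l++
l=10 r=14: min(17,19)*4=68 best=143, l++
l=11 r=14: min(13,19)*3=39 best=143, l++
l=12 r=14: min(1,19)*2=2 best=143, l++
l=13 r=14: min(6,19)*1=6 best=143, l++

max area = 143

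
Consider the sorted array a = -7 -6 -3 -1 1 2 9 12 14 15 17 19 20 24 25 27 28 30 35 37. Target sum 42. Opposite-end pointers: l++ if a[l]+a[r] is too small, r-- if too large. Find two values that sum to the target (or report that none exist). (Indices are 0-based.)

l=0 r=19: -7+37=30 <42, l++
l=1 r=19: -6+37=31 <42, l++
l=2 r=19: -3+37=34 <42, l++
l=3 r=19: -1+37=36 <42, l++
l=4 r=19: 1+37=38 <42, l++
l=5 r=19: 2+37=39 <42, l++
l=6 r=19: 9+37=46 >42, r--
l=6 r=18: 9+35=44 >42, r--
l=6 r=17: 9+30=39 <42, l++
l=7 r=17: 12+30=42, found

(12, 30)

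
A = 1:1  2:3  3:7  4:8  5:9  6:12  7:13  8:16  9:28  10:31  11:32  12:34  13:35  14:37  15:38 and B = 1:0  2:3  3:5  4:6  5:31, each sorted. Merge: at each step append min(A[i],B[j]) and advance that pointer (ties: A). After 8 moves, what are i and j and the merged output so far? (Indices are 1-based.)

i=5, j=5, merged so far=[0, 1, 3, 3, 5, 6, 7, 8]

[i=1,j=1] A[i]=1>B[j]=0 take 0 → j++
[i=1,j=2] A[i]=1<=B[j]=3 take 1 → i++
[i=2,j=2] A[i]=3<=B[j]=3 take 3 → i++
[i=3,j=2] A[i]=7>B[j]=3 take 3 → j++
[i=3,j=3] A[i]=7>B[j]=5 take 5 → j++
[i=3,j=4] A[i]=7>B[j]=6 take 6 → j++
[i=3,j=5] A[i]=7<=B[j]=31 take 7 → i++
[i=4,j=5] A[i]=8<=B[j]=31 take 8 → i++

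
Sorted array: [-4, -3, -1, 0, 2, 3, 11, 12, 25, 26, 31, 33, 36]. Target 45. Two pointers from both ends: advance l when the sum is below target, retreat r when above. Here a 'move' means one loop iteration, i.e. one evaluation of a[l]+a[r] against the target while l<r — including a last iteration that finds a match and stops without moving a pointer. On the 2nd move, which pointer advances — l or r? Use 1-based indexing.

l

l=1 r=13: -4+36=32 <45, l++
l=2 r=13: -3+36=33 <45, l++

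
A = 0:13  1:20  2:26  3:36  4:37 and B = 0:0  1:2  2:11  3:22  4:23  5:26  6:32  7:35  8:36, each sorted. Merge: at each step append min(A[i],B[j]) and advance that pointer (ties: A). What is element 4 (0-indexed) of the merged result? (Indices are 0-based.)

i=0 j=0: A[i]=13>B[j]=0 take 0, j++
i=0 j=1: A[i]=13>B[j]=2 take 2, j++
i=0 j=2: A[i]=13>B[j]=11 take 11, j++
i=0 j=3: A[i]=13<=B[j]=22 take 13, i++
i=1 j=3: A[i]=20<=B[j]=22 take 20, i++
i=2 j=3: A[i]=26>B[j]=22 take 22, j++
i=2 j=4: A[i]=26>B[j]=23 take 23, j++
i=2 j=5: A[i]=26<=B[j]=26 take 26, i++
i=3 j=5: A[i]=36>B[j]=26 take 26, j++
i=3 j=6: A[i]=36>B[j]=32 take 32, j++
i=3 j=7: A[i]=36>B[j]=35 take 35, j++
i=3 j=8: A[i]=36<=B[j]=36 take 36, i++
i=4 j=8: A[i]=37>B[j]=36 take 36, j++
i=4 j=9: B done, take A[i]=37, i++

merged[4] = 20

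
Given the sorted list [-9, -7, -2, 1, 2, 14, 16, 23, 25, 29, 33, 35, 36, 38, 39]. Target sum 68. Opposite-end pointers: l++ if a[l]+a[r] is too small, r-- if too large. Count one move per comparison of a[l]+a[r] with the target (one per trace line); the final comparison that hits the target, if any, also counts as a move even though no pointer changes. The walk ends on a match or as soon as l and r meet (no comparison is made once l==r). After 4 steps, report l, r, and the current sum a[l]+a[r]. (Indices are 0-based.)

l=4, r=14, sum=41

l=0 r=14: -9+39=30 <68, l++
l=1 r=14: -7+39=32 <68, l++
l=2 r=14: -2+39=37 <68, l++
l=3 r=14: 1+39=40 <68, l++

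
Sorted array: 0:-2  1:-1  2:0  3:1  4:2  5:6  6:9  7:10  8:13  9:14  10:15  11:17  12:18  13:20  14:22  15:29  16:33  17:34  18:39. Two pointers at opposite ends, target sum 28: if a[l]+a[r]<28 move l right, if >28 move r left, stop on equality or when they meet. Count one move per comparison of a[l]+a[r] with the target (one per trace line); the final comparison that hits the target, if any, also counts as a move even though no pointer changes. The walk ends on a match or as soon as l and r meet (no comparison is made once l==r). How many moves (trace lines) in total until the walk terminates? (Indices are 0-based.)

5 moves

[0,18] -2+39=37 >28 → r--
[0,17] -2+34=32 >28 → r--
[0,16] -2+33=31 >28 → r--
[0,15] -2+29=27 <28 → l++
[1,15] -1+29=28 → found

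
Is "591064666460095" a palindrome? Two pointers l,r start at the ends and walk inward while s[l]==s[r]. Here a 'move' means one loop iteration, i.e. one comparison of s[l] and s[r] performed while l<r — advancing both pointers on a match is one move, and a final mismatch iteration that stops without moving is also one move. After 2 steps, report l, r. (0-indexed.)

l=2, r=12

[0,14] '5'=='5' → l++,r--
[1,13] '9'=='9' → l++,r--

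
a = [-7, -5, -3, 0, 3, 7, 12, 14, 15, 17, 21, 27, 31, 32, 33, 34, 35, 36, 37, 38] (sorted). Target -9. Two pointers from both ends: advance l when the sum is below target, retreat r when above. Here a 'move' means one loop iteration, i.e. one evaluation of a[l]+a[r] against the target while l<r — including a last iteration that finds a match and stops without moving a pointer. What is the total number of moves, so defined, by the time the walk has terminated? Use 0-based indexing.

19 moves

[0,19] -7+38=31 >-9 → r--
[0,18] -7+37=30 >-9 → r--
[0,17] -7+36=29 >-9 → r--
[0,16] -7+35=28 >-9 → r--
[0,15] -7+34=27 >-9 → r--
[0,14] -7+33=26 >-9 → r--
[0,13] -7+32=25 >-9 → r--
[0,12] -7+31=24 >-9 → r--
[0,11] -7+27=20 >-9 → r--
[0,10] -7+21=14 >-9 → r--
[0,9] -7+17=10 >-9 → r--
[0,8] -7+15=8 >-9 → r--
[0,7] -7+14=7 >-9 → r--
[0,6] -7+12=5 >-9 → r--
[0,5] -7+7=0 >-9 → r--
[0,4] -7+3=-4 >-9 → r--
[0,3] -7+0=-7 >-9 → r--
[0,2] -7+-3=-10 <-9 → l++
[1,2] -5+-3=-8 >-9 → r--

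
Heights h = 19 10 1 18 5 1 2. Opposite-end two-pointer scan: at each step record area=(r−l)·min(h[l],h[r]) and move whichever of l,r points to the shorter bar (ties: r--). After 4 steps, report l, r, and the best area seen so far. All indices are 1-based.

[1,7] min(19,2)*6=12 best=12 * → r--
[1,6] min(19,1)*5=5 best=12 → r--
[1,5] min(19,5)*4=20 best=20 * → r--
[1,4] min(19,18)*3=54 best=54 * → r--

l=1, r=3, best area=54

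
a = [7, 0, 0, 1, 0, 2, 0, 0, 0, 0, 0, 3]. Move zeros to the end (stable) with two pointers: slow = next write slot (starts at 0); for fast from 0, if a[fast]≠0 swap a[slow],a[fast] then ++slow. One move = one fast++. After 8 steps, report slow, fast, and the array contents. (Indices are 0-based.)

(s=0,f=0) a[fast]=7≠0 swap→a[0]=7 → slow++,fast++
(s=1,f=1) a[fast]=0 → fast++
(s=1,f=2) a[fast]=0 → fast++
(s=1,f=3) a[fast]=1≠0 swap→a[1]=1 → slow++,fast++
(s=2,f=4) a[fast]=0 → fast++
(s=2,f=5) a[fast]=2≠0 swap→a[2]=2 → slow++,fast++
(s=3,f=6) a[fast]=0 → fast++
(s=3,f=7) a[fast]=0 → fast++

slow=3, fast=8, a=[7, 1, 2, 0, 0, 0, 0, 0, 0, 0, 0, 3]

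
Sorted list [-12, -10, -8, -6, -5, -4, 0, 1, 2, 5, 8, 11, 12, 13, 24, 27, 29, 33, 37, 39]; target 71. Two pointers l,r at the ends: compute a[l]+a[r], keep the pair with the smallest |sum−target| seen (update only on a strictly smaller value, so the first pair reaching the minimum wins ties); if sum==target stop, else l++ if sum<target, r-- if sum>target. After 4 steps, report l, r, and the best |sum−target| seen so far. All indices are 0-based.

l=4, r=19, best |Δ|=38

l=0 r=19: -12+39=27 d=44 *, l++
l=1 r=19: -10+39=29 d=42 *, l++
l=2 r=19: -8+39=31 d=40 *, l++
l=3 r=19: -6+39=33 d=38 *, l++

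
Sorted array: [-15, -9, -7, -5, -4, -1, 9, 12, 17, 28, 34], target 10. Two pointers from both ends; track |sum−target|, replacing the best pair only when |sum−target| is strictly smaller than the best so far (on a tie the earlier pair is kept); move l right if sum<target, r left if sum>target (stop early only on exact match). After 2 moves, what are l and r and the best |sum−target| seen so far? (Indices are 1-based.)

[1,11] -15+34=19 d=9 * → r--
[1,10] -15+28=13 d=3 * → r--

l=1, r=9, best |Δ|=3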